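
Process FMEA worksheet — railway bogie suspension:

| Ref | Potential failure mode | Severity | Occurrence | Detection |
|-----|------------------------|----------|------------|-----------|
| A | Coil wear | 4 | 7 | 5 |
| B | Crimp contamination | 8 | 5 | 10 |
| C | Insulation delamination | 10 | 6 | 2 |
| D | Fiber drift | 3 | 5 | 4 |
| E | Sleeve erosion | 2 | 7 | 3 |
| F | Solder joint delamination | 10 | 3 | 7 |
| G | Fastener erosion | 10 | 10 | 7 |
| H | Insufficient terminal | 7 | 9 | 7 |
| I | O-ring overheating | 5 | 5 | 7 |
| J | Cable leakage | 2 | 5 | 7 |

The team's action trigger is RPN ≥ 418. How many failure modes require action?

2

RPN = Severity × Occurrence × Detection:
  A: 4 × 7 × 5 = 140
  B: 8 × 5 × 10 = 400
  C: 10 × 6 × 2 = 120
  D: 3 × 5 × 4 = 60
  E: 2 × 7 × 3 = 42
  F: 10 × 3 × 7 = 210
  G: 10 × 10 × 7 = 700
  H: 7 × 9 × 7 = 441
  I: 5 × 5 × 7 = 175
  J: 2 × 5 × 7 = 70
Modes with RPN ≥ 418: G (700), H (441) → 2.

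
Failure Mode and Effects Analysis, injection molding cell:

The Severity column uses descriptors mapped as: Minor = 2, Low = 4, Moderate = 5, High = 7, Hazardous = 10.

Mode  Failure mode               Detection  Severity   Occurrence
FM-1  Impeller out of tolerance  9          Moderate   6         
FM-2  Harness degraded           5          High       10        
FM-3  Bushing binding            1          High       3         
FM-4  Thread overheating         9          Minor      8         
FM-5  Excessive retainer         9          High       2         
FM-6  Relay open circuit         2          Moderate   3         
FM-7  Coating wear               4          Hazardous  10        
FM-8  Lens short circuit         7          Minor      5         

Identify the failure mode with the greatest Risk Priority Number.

RPN = Severity × Occurrence × Detection:
  FM-1: 5 × 6 × 9 = 270
  FM-2: 7 × 10 × 5 = 350
  FM-3: 7 × 3 × 1 = 21
  FM-4: 2 × 8 × 9 = 144
  FM-5: 7 × 2 × 9 = 126
  FM-6: 5 × 3 × 2 = 30
  FM-7: 10 × 10 × 4 = 400
  FM-8: 2 × 5 × 7 = 70
Highest RPN is 400 → FM-7.

FM-7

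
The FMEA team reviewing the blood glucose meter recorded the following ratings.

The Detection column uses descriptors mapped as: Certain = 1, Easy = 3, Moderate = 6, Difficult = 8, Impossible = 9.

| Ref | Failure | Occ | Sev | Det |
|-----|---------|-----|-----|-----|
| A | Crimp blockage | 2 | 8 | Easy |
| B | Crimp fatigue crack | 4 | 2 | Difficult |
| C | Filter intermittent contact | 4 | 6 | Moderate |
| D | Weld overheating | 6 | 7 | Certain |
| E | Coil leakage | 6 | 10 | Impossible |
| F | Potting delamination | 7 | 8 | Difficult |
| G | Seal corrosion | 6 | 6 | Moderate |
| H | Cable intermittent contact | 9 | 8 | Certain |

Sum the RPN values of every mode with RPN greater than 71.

RPN = Severity × Occurrence × Detection:
  A: 8 × 2 × 3 = 48
  B: 2 × 4 × 8 = 64
  C: 6 × 4 × 6 = 144
  D: 7 × 6 × 1 = 42
  E: 10 × 6 × 9 = 540
  F: 8 × 7 × 8 = 448
  G: 6 × 6 × 6 = 216
  H: 8 × 9 × 1 = 72
RPN > 71: C (144), E (540), F (448), G (216), H (72).
Sum: 144 + 540 + 448 + 216 + 72 = 1420.

1420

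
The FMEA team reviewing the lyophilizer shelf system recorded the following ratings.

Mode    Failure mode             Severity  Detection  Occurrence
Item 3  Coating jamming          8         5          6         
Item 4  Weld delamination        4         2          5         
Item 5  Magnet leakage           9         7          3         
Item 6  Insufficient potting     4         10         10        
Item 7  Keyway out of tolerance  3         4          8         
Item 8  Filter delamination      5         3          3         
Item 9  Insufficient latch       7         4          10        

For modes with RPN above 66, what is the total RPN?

RPN = Severity × Occurrence × Detection:
  Item 3: 8 × 6 × 5 = 240
  Item 4: 4 × 5 × 2 = 40
  Item 5: 9 × 3 × 7 = 189
  Item 6: 4 × 10 × 10 = 400
  Item 7: 3 × 8 × 4 = 96
  Item 8: 5 × 3 × 3 = 45
  Item 9: 7 × 10 × 4 = 280
RPN > 66: Item 3 (240), Item 5 (189), Item 6 (400), Item 7 (96), Item 9 (280).
Sum: 240 + 189 + 400 + 96 + 280 = 1205.

1205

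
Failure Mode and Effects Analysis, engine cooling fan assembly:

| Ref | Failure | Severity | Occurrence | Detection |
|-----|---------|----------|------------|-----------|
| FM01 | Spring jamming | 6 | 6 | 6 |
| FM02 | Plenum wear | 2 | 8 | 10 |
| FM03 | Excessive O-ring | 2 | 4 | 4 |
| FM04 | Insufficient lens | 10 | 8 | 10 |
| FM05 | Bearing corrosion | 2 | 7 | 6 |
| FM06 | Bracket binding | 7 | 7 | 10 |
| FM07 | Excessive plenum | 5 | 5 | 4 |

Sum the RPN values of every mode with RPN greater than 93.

1766

RPN = Severity × Occurrence × Detection:
  FM01: 6 × 6 × 6 = 216
  FM02: 2 × 8 × 10 = 160
  FM03: 2 × 4 × 4 = 32
  FM04: 10 × 8 × 10 = 800
  FM05: 2 × 7 × 6 = 84
  FM06: 7 × 7 × 10 = 490
  FM07: 5 × 5 × 4 = 100
RPN > 93: FM01 (216), FM02 (160), FM04 (800), FM06 (490), FM07 (100).
Sum: 216 + 160 + 800 + 490 + 100 = 1766.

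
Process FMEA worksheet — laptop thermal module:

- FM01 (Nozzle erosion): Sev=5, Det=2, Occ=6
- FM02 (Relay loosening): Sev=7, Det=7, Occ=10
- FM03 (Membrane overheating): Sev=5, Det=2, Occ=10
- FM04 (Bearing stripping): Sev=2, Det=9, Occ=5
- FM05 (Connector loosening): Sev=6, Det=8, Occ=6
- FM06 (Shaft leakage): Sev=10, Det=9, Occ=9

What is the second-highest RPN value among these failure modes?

RPN = Severity × Occurrence × Detection:
  FM01: 5 × 6 × 2 = 60
  FM02: 7 × 10 × 7 = 490
  FM03: 5 × 10 × 2 = 100
  FM04: 2 × 5 × 9 = 90
  FM05: 6 × 6 × 8 = 288
  FM06: 10 × 9 × 9 = 810
Sorted descending: 810, 490, 288, 100, 90, 60.
The second-highest RPN is 490 (FM02).

490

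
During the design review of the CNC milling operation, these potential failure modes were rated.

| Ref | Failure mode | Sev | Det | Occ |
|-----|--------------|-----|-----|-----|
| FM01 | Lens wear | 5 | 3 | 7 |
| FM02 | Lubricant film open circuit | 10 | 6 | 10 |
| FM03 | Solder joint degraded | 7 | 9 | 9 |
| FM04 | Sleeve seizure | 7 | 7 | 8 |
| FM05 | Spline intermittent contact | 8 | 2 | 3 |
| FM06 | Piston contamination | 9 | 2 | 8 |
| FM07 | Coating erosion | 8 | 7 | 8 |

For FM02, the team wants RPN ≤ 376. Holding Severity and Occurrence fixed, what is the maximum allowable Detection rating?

3

FM02: S=10, O=10, D=6 → current RPN = 600.
Fixed product = 100. Need 100 × D ≤ 376, so D ≤ 376/100 = 3.76.
Maximum integer Detection rating = 3 (gives RPN 300; D=4 would give 400 > 376).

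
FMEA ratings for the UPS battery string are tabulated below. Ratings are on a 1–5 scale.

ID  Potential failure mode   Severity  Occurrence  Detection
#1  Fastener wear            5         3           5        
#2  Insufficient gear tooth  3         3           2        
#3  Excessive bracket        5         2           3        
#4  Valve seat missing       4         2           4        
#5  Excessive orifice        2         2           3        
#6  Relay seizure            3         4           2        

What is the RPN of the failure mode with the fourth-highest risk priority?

RPN = Severity × Occurrence × Detection:
  #1: 5 × 3 × 5 = 75
  #2: 3 × 3 × 2 = 18
  #3: 5 × 2 × 3 = 30
  #4: 4 × 2 × 4 = 32
  #5: 2 × 2 × 3 = 12
  #6: 3 × 4 × 2 = 24
Sorted descending: 75, 32, 30, 24, 18, 12.
The fourth-highest RPN is 24 (#6).

24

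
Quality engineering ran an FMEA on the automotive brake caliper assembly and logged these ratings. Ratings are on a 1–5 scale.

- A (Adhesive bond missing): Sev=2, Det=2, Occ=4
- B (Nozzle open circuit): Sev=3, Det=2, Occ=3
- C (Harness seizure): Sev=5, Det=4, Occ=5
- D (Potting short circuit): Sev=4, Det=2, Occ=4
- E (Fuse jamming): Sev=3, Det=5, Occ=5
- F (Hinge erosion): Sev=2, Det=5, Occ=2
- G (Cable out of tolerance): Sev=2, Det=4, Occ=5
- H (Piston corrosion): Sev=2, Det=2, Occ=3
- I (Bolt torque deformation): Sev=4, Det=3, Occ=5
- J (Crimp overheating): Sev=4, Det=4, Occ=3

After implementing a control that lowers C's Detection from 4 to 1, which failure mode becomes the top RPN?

E

RPN = Severity × Occurrence × Detection:
  A: 2 × 4 × 2 = 16
  B: 3 × 3 × 2 = 18
  C: 5 × 5 × 4 = 100
  D: 4 × 4 × 2 = 32
  E: 3 × 5 × 5 = 75
  F: 2 × 2 × 5 = 20
  G: 2 × 5 × 4 = 40
  H: 2 × 3 × 2 = 12
  I: 4 × 5 × 3 = 60
  J: 4 × 3 × 4 = 48
After action: C → 5 × 5 × 1 = 25.
Revised RPNs: E=75, I=60, J=48, G=40, D=32, C=25, F=20, B=18, A=16, H=12.
Highest is now E (75).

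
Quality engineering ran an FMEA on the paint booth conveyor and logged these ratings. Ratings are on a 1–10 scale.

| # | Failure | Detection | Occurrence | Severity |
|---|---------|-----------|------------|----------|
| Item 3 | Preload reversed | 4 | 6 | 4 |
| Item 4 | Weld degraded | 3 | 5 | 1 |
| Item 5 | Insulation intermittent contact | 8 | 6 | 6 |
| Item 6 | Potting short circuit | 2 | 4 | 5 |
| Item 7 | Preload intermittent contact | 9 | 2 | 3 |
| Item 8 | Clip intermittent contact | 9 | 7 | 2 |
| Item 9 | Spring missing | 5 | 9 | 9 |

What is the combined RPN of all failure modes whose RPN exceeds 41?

969

RPN = Severity × Occurrence × Detection:
  Item 3: 4 × 6 × 4 = 96
  Item 4: 1 × 5 × 3 = 15
  Item 5: 6 × 6 × 8 = 288
  Item 6: 5 × 4 × 2 = 40
  Item 7: 3 × 2 × 9 = 54
  Item 8: 2 × 7 × 9 = 126
  Item 9: 9 × 9 × 5 = 405
RPN > 41: Item 3 (96), Item 5 (288), Item 7 (54), Item 8 (126), Item 9 (405).
Sum: 96 + 288 + 54 + 126 + 405 = 969.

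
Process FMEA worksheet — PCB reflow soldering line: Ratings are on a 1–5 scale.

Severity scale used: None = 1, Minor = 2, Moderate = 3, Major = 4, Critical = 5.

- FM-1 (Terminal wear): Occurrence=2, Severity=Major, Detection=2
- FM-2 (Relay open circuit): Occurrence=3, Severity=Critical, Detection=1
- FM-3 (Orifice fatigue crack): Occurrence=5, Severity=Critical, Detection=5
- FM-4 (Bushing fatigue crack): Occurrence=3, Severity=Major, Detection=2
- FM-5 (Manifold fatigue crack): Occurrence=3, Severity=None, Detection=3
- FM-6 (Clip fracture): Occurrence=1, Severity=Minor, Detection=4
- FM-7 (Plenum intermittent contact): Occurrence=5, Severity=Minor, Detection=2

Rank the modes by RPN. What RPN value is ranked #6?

RPN = Severity × Occurrence × Detection:
  FM-1: 4 × 2 × 2 = 16
  FM-2: 5 × 3 × 1 = 15
  FM-3: 5 × 5 × 5 = 125
  FM-4: 4 × 3 × 2 = 24
  FM-5: 1 × 3 × 3 = 9
  FM-6: 2 × 1 × 4 = 8
  FM-7: 2 × 5 × 2 = 20
Sorted descending: 125, 24, 20, 16, 15, 9, 8.
The sixth-highest RPN is 9 (FM-5).

9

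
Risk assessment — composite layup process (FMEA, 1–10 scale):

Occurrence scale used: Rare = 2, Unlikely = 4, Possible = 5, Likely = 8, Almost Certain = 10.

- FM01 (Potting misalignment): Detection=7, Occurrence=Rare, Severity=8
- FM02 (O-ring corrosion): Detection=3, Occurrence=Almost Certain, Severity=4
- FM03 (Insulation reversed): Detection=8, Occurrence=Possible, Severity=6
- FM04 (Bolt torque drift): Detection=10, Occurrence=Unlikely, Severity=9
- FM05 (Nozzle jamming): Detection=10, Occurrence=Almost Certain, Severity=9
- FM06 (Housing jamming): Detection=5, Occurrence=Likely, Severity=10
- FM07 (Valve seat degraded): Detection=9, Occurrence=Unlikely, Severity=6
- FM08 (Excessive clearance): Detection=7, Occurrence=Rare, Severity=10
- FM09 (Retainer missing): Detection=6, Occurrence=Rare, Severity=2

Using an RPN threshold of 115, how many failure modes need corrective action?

7

RPN = Severity × Occurrence × Detection:
  FM01: 8 × 2 × 7 = 112
  FM02: 4 × 10 × 3 = 120
  FM03: 6 × 5 × 8 = 240
  FM04: 9 × 4 × 10 = 360
  FM05: 9 × 10 × 10 = 900
  FM06: 10 × 8 × 5 = 400
  FM07: 6 × 4 × 9 = 216
  FM08: 10 × 2 × 7 = 140
  FM09: 2 × 2 × 6 = 24
Modes with RPN ≥ 115: FM02 (120), FM03 (240), FM04 (360), FM05 (900), FM06 (400), FM07 (216), FM08 (140) → 7.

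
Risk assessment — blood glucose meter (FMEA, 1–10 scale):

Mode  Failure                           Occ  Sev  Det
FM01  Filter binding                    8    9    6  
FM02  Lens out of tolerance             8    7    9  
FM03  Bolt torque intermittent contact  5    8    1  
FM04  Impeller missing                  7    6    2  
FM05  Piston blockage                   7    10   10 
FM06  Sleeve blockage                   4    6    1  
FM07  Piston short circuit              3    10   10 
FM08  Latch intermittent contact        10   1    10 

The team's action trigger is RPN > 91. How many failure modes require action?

5

RPN = Severity × Occurrence × Detection:
  FM01: 9 × 8 × 6 = 432
  FM02: 7 × 8 × 9 = 504
  FM03: 8 × 5 × 1 = 40
  FM04: 6 × 7 × 2 = 84
  FM05: 10 × 7 × 10 = 700
  FM06: 6 × 4 × 1 = 24
  FM07: 10 × 3 × 10 = 300
  FM08: 1 × 10 × 10 = 100
Modes with RPN > 91: FM01 (432), FM02 (504), FM05 (700), FM07 (300), FM08 (100) → 5.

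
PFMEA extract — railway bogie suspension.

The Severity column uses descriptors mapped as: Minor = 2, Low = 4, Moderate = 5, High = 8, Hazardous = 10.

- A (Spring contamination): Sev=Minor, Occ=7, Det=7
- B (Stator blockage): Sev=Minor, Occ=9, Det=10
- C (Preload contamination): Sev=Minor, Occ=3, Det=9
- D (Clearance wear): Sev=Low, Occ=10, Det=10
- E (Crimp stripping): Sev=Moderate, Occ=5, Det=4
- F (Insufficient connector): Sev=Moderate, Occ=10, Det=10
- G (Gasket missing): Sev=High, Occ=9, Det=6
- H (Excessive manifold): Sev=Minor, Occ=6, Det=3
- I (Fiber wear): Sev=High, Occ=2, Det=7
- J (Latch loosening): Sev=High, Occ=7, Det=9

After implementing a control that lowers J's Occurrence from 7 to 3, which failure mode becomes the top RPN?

F

RPN = Severity × Occurrence × Detection:
  A: 2 × 7 × 7 = 98
  B: 2 × 9 × 10 = 180
  C: 2 × 3 × 9 = 54
  D: 4 × 10 × 10 = 400
  E: 5 × 5 × 4 = 100
  F: 5 × 10 × 10 = 500
  G: 8 × 9 × 6 = 432
  H: 2 × 6 × 3 = 36
  I: 8 × 2 × 7 = 112
  J: 8 × 7 × 9 = 504
After action: J → 8 × 3 × 9 = 216.
Revised RPNs: F=500, G=432, D=400, J=216, B=180, I=112, E=100, A=98, C=54, H=36.
Highest is now F (500).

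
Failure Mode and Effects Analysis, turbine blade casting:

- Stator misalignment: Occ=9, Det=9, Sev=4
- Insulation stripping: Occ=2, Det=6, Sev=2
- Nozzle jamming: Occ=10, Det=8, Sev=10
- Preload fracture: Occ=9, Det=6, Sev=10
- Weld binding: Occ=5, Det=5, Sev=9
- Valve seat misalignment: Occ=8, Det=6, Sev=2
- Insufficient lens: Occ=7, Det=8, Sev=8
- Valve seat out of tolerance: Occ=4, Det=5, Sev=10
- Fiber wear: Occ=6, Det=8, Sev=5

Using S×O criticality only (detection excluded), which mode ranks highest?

Nozzle jamming

Criticality = Severity × Occurrence:
  Stator misalignment: 4 × 9 = 36
  Insulation stripping: 2 × 2 = 4
  Nozzle jamming: 10 × 10 = 100
  Preload fracture: 10 × 9 = 90
  Weld binding: 9 × 5 = 45
  Valve seat misalignment: 2 × 8 = 16
  Insufficient lens: 8 × 7 = 56
  Valve seat out of tolerance: 10 × 4 = 40
  Fiber wear: 5 × 6 = 30
Highest criticality is 100 → Nozzle jamming.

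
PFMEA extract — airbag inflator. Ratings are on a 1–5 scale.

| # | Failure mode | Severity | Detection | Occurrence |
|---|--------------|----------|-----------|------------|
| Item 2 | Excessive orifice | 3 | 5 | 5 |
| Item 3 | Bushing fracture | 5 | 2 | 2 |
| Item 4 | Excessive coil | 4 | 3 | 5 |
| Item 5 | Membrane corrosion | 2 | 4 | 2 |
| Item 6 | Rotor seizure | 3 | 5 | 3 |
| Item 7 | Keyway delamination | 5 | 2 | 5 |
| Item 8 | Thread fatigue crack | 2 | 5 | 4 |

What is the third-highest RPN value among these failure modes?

50

RPN = Severity × Occurrence × Detection:
  Item 2: 3 × 5 × 5 = 75
  Item 3: 5 × 2 × 2 = 20
  Item 4: 4 × 5 × 3 = 60
  Item 5: 2 × 2 × 4 = 16
  Item 6: 3 × 3 × 5 = 45
  Item 7: 5 × 5 × 2 = 50
  Item 8: 2 × 4 × 5 = 40
Sorted descending: 75, 60, 50, 45, 40, 20, 16.
The third-highest RPN is 50 (Item 7).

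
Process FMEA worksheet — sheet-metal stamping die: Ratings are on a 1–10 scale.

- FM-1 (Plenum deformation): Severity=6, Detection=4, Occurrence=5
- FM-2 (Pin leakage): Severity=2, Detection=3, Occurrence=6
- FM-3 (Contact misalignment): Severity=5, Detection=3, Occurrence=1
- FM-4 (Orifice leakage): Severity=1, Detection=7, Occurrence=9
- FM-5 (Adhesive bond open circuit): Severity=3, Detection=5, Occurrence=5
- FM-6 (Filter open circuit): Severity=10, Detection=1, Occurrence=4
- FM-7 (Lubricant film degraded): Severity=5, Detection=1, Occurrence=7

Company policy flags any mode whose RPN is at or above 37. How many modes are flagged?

RPN = Severity × Occurrence × Detection:
  FM-1: 6 × 5 × 4 = 120
  FM-2: 2 × 6 × 3 = 36
  FM-3: 5 × 1 × 3 = 15
  FM-4: 1 × 9 × 7 = 63
  FM-5: 3 × 5 × 5 = 75
  FM-6: 10 × 4 × 1 = 40
  FM-7: 5 × 7 × 1 = 35
Modes with RPN ≥ 37: FM-1 (120), FM-4 (63), FM-5 (75), FM-6 (40) → 4.

4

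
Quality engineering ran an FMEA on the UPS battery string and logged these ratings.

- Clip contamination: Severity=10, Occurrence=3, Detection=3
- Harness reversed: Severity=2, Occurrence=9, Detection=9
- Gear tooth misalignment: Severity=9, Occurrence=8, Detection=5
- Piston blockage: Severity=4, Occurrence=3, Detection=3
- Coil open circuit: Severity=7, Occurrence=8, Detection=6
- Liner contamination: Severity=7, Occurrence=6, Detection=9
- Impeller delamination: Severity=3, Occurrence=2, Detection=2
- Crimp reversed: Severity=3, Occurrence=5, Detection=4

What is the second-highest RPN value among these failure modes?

360

RPN = Severity × Occurrence × Detection:
  Clip contamination: 10 × 3 × 3 = 90
  Harness reversed: 2 × 9 × 9 = 162
  Gear tooth misalignment: 9 × 8 × 5 = 360
  Piston blockage: 4 × 3 × 3 = 36
  Coil open circuit: 7 × 8 × 6 = 336
  Liner contamination: 7 × 6 × 9 = 378
  Impeller delamination: 3 × 2 × 2 = 12
  Crimp reversed: 3 × 5 × 4 = 60
Sorted descending: 378, 360, 336, 162, 90, 60, 36, 12.
The second-highest RPN is 360 (Gear tooth misalignment).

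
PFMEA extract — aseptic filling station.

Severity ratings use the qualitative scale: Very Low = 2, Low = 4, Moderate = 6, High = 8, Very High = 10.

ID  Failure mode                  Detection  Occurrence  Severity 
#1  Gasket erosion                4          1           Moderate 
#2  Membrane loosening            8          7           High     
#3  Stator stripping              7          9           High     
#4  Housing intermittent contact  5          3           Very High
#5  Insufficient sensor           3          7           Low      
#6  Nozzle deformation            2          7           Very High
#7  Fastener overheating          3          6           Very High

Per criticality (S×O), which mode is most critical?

Criticality = Severity × Occurrence:
  #1: 6 × 1 = 6
  #2: 8 × 7 = 56
  #3: 8 × 9 = 72
  #4: 10 × 3 = 30
  #5: 4 × 7 = 28
  #6: 10 × 7 = 70
  #7: 10 × 6 = 60
Highest criticality is 72 → #3.

#3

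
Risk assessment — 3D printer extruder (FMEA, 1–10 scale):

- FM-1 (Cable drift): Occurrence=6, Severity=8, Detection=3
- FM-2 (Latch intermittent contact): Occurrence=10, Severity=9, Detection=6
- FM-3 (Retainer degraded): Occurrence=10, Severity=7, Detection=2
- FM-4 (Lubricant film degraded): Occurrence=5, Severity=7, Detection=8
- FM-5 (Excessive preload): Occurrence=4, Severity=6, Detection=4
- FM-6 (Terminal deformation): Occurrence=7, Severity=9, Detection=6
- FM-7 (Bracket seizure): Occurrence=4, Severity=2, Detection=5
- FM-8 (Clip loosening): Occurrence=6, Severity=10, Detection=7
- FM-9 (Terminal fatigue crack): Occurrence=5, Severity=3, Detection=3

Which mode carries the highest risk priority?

RPN = Severity × Occurrence × Detection:
  FM-1: 8 × 6 × 3 = 144
  FM-2: 9 × 10 × 6 = 540
  FM-3: 7 × 10 × 2 = 140
  FM-4: 7 × 5 × 8 = 280
  FM-5: 6 × 4 × 4 = 96
  FM-6: 9 × 7 × 6 = 378
  FM-7: 2 × 4 × 5 = 40
  FM-8: 10 × 6 × 7 = 420
  FM-9: 3 × 5 × 3 = 45
Highest RPN is 540 → FM-2.

FM-2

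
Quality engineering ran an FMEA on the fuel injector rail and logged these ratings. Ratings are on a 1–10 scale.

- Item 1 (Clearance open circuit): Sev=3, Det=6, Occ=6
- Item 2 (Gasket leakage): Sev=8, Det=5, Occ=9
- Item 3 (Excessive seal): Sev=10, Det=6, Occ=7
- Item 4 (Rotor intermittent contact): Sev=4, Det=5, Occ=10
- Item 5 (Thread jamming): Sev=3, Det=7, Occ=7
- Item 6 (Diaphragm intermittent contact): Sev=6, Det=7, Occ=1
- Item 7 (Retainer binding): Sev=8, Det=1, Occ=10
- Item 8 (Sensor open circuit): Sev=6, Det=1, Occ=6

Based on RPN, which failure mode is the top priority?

RPN = Severity × Occurrence × Detection:
  Item 1: 3 × 6 × 6 = 108
  Item 2: 8 × 9 × 5 = 360
  Item 3: 10 × 7 × 6 = 420
  Item 4: 4 × 10 × 5 = 200
  Item 5: 3 × 7 × 7 = 147
  Item 6: 6 × 1 × 7 = 42
  Item 7: 8 × 10 × 1 = 80
  Item 8: 6 × 6 × 1 = 36
Highest RPN is 420 → Item 3.

Item 3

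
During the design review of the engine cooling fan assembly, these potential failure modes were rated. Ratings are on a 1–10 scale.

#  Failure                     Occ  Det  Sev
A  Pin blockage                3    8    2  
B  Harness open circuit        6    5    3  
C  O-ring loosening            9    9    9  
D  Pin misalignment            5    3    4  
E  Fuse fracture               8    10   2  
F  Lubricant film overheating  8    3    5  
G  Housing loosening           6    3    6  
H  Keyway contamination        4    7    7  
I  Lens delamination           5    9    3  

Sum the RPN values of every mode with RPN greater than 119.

1340

RPN = Severity × Occurrence × Detection:
  A: 2 × 3 × 8 = 48
  B: 3 × 6 × 5 = 90
  C: 9 × 9 × 9 = 729
  D: 4 × 5 × 3 = 60
  E: 2 × 8 × 10 = 160
  F: 5 × 8 × 3 = 120
  G: 6 × 6 × 3 = 108
  H: 7 × 4 × 7 = 196
  I: 3 × 5 × 9 = 135
RPN > 119: C (729), E (160), F (120), H (196), I (135).
Sum: 729 + 160 + 120 + 196 + 135 = 1340.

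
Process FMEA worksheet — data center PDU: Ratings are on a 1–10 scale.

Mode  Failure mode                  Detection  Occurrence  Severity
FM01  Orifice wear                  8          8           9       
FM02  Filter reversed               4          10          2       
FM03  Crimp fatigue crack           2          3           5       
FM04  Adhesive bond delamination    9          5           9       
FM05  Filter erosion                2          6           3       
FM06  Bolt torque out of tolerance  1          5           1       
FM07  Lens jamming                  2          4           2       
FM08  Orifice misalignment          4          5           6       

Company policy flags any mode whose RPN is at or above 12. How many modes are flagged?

RPN = Severity × Occurrence × Detection:
  FM01: 9 × 8 × 8 = 576
  FM02: 2 × 10 × 4 = 80
  FM03: 5 × 3 × 2 = 30
  FM04: 9 × 5 × 9 = 405
  FM05: 3 × 6 × 2 = 36
  FM06: 1 × 5 × 1 = 5
  FM07: 2 × 4 × 2 = 16
  FM08: 6 × 5 × 4 = 120
Modes with RPN ≥ 12: FM01 (576), FM02 (80), FM03 (30), FM04 (405), FM05 (36), FM07 (16), FM08 (120) → 7.

7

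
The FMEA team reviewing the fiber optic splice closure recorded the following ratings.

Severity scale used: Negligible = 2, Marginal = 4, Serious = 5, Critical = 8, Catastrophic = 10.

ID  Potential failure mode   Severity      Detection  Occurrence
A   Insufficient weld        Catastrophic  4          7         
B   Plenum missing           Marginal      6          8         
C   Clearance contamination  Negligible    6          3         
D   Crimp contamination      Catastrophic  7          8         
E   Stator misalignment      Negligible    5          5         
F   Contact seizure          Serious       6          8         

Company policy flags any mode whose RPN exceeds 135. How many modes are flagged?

RPN = Severity × Occurrence × Detection:
  A: 10 × 7 × 4 = 280
  B: 4 × 8 × 6 = 192
  C: 2 × 3 × 6 = 36
  D: 10 × 8 × 7 = 560
  E: 2 × 5 × 5 = 50
  F: 5 × 8 × 6 = 240
Modes with RPN > 135: A (280), B (192), D (560), F (240) → 4.

4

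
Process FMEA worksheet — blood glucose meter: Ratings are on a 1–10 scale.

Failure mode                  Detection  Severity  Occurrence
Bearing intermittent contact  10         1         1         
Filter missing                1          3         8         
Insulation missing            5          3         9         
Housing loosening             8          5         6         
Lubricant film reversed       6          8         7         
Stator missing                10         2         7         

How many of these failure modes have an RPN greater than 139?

3

RPN = Severity × Occurrence × Detection:
  Bearing intermittent contact: 1 × 1 × 10 = 10
  Filter missing: 3 × 8 × 1 = 24
  Insulation missing: 3 × 9 × 5 = 135
  Housing loosening: 5 × 6 × 8 = 240
  Lubricant film reversed: 8 × 7 × 6 = 336
  Stator missing: 2 × 7 × 10 = 140
Modes with RPN > 139: Housing loosening (240), Lubricant film reversed (336), Stator missing (140) → 3.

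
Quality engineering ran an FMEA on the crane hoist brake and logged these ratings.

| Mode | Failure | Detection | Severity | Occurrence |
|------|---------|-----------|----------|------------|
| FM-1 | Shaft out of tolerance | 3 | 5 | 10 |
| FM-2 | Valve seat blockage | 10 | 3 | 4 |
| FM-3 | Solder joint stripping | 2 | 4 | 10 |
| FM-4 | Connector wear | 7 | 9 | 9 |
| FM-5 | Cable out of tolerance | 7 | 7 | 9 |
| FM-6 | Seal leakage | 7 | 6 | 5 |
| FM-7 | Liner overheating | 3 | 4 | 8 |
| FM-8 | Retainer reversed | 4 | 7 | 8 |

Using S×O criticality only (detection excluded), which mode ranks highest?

Criticality = Severity × Occurrence:
  FM-1: 5 × 10 = 50
  FM-2: 3 × 4 = 12
  FM-3: 4 × 10 = 40
  FM-4: 9 × 9 = 81
  FM-5: 7 × 9 = 63
  FM-6: 6 × 5 = 30
  FM-7: 4 × 8 = 32
  FM-8: 7 × 8 = 56
Highest criticality is 81 → FM-4.

FM-4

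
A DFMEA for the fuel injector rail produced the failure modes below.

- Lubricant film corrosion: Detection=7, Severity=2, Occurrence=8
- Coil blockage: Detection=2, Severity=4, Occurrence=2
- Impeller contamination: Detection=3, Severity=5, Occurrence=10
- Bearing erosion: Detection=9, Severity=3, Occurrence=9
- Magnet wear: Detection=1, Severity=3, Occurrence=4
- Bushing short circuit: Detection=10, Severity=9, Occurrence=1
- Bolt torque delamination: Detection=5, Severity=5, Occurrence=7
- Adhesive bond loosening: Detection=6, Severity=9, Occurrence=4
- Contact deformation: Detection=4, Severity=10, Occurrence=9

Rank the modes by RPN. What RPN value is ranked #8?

16

RPN = Severity × Occurrence × Detection:
  Lubricant film corrosion: 2 × 8 × 7 = 112
  Coil blockage: 4 × 2 × 2 = 16
  Impeller contamination: 5 × 10 × 3 = 150
  Bearing erosion: 3 × 9 × 9 = 243
  Magnet wear: 3 × 4 × 1 = 12
  Bushing short circuit: 9 × 1 × 10 = 90
  Bolt torque delamination: 5 × 7 × 5 = 175
  Adhesive bond loosening: 9 × 4 × 6 = 216
  Contact deformation: 10 × 9 × 4 = 360
Sorted descending: 360, 243, 216, 175, 150, 112, 90, 16, 12.
The eighth-highest RPN is 16 (Coil blockage).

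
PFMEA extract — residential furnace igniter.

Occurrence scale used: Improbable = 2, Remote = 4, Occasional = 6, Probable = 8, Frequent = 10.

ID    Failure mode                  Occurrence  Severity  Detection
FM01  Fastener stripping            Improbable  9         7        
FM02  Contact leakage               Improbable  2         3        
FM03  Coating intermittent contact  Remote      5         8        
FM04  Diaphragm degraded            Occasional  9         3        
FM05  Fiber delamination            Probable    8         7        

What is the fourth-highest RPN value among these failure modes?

126

RPN = Severity × Occurrence × Detection:
  FM01: 9 × 2 × 7 = 126
  FM02: 2 × 2 × 3 = 12
  FM03: 5 × 4 × 8 = 160
  FM04: 9 × 6 × 3 = 162
  FM05: 8 × 8 × 7 = 448
Sorted descending: 448, 162, 160, 126, 12.
The fourth-highest RPN is 126 (FM01).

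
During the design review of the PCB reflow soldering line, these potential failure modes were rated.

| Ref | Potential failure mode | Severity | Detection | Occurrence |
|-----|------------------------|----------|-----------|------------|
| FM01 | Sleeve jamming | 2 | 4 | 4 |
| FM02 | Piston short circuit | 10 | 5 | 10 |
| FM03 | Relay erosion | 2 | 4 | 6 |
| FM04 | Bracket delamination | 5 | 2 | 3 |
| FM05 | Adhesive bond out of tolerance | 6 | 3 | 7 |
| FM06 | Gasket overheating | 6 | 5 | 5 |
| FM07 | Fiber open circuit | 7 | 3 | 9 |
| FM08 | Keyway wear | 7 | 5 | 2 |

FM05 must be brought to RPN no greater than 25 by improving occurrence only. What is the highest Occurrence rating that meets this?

1

FM05: S=6, O=7, D=3 → current RPN = 126.
Fixed product = 18. Need 18 × O ≤ 25, so O ≤ 25/18 = 1.39.
Maximum integer Occurrence rating = 1 (gives RPN 18; O=2 would give 36 > 25).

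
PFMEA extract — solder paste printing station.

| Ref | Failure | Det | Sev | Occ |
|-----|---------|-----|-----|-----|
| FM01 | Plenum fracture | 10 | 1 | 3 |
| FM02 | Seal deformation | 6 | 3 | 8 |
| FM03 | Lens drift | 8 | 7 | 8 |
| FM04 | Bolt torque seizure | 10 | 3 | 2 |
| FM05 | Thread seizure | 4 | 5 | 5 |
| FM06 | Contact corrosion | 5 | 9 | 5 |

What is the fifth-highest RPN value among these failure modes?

RPN = Severity × Occurrence × Detection:
  FM01: 1 × 3 × 10 = 30
  FM02: 3 × 8 × 6 = 144
  FM03: 7 × 8 × 8 = 448
  FM04: 3 × 2 × 10 = 60
  FM05: 5 × 5 × 4 = 100
  FM06: 9 × 5 × 5 = 225
Sorted descending: 448, 225, 144, 100, 60, 30.
The fifth-highest RPN is 60 (FM04).

60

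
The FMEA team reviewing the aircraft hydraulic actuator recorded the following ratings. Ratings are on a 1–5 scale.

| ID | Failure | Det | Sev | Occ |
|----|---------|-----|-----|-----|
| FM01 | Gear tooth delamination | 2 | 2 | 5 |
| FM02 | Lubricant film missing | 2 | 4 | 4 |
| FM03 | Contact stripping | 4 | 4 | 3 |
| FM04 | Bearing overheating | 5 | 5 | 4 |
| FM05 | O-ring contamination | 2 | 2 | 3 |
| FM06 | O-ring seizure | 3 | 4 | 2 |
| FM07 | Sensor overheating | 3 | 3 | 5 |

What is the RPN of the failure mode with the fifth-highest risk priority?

24

RPN = Severity × Occurrence × Detection:
  FM01: 2 × 5 × 2 = 20
  FM02: 4 × 4 × 2 = 32
  FM03: 4 × 3 × 4 = 48
  FM04: 5 × 4 × 5 = 100
  FM05: 2 × 3 × 2 = 12
  FM06: 4 × 2 × 3 = 24
  FM07: 3 × 5 × 3 = 45
Sorted descending: 100, 48, 45, 32, 24, 20, 12.
The fifth-highest RPN is 24 (FM06).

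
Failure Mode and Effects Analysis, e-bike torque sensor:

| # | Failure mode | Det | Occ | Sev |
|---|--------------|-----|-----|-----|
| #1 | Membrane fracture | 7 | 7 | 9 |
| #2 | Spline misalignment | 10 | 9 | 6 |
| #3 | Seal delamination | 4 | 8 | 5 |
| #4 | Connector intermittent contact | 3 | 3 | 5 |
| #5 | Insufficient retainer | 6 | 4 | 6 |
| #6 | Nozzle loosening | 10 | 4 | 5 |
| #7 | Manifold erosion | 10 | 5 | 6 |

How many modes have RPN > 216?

3

RPN = Severity × Occurrence × Detection:
  #1: 9 × 7 × 7 = 441
  #2: 6 × 9 × 10 = 540
  #3: 5 × 8 × 4 = 160
  #4: 5 × 3 × 3 = 45
  #5: 6 × 4 × 6 = 144
  #6: 5 × 4 × 10 = 200
  #7: 6 × 5 × 10 = 300
Modes with RPN > 216: #1 (441), #2 (540), #7 (300) → 3.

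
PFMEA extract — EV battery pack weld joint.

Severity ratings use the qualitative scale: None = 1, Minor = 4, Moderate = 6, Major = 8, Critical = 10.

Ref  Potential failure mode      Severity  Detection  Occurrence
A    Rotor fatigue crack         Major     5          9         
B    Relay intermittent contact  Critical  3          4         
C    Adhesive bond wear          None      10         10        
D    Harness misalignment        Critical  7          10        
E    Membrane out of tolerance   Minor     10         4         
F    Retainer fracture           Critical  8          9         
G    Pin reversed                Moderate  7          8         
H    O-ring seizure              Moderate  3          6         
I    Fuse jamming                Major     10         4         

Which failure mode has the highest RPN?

RPN = Severity × Occurrence × Detection:
  A: 8 × 9 × 5 = 360
  B: 10 × 4 × 3 = 120
  C: 1 × 10 × 10 = 100
  D: 10 × 10 × 7 = 700
  E: 4 × 4 × 10 = 160
  F: 10 × 9 × 8 = 720
  G: 6 × 8 × 7 = 336
  H: 6 × 6 × 3 = 108
  I: 8 × 4 × 10 = 320
Highest RPN is 720 → F.

F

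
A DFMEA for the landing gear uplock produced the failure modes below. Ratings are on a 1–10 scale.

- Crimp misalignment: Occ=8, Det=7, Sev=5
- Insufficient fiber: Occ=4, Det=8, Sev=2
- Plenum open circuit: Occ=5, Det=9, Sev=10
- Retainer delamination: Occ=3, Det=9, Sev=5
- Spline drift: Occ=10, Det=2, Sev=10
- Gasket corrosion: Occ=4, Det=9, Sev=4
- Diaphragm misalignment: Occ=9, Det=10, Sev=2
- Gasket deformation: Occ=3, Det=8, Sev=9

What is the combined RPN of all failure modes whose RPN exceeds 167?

RPN = Severity × Occurrence × Detection:
  Crimp misalignment: 5 × 8 × 7 = 280
  Insufficient fiber: 2 × 4 × 8 = 64
  Plenum open circuit: 10 × 5 × 9 = 450
  Retainer delamination: 5 × 3 × 9 = 135
  Spline drift: 10 × 10 × 2 = 200
  Gasket corrosion: 4 × 4 × 9 = 144
  Diaphragm misalignment: 2 × 9 × 10 = 180
  Gasket deformation: 9 × 3 × 8 = 216
RPN > 167: Crimp misalignment (280), Plenum open circuit (450), Spline drift (200), Diaphragm misalignment (180), Gasket deformation (216).
Sum: 280 + 450 + 200 + 180 + 216 = 1326.

1326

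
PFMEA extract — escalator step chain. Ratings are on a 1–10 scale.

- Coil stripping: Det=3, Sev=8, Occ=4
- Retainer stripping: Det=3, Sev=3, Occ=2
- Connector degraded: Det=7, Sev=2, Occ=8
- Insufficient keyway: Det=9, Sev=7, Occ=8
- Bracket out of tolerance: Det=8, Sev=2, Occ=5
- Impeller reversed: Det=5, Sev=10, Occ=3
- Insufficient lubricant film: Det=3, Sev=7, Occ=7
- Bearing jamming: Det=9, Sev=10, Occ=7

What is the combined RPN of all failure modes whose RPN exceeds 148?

1284

RPN = Severity × Occurrence × Detection:
  Coil stripping: 8 × 4 × 3 = 96
  Retainer stripping: 3 × 2 × 3 = 18
  Connector degraded: 2 × 8 × 7 = 112
  Insufficient keyway: 7 × 8 × 9 = 504
  Bracket out of tolerance: 2 × 5 × 8 = 80
  Impeller reversed: 10 × 3 × 5 = 150
  Insufficient lubricant film: 7 × 7 × 3 = 147
  Bearing jamming: 10 × 7 × 9 = 630
RPN > 148: Insufficient keyway (504), Impeller reversed (150), Bearing jamming (630).
Sum: 504 + 150 + 630 = 1284.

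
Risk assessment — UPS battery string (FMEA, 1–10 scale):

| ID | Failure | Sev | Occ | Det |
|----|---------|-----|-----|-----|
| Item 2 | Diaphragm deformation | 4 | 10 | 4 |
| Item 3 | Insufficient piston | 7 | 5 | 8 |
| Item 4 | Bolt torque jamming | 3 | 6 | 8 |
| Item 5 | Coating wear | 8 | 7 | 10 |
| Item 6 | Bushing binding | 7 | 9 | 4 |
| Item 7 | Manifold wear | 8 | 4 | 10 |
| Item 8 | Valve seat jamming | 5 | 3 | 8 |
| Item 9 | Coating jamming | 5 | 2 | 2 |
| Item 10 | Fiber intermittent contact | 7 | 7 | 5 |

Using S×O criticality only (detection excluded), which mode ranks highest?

Item 6

Criticality = Severity × Occurrence:
  Item 2: 4 × 10 = 40
  Item 3: 7 × 5 = 35
  Item 4: 3 × 6 = 18
  Item 5: 8 × 7 = 56
  Item 6: 7 × 9 = 63
  Item 7: 8 × 4 = 32
  Item 8: 5 × 3 = 15
  Item 9: 5 × 2 = 10
  Item 10: 7 × 7 = 49
Highest criticality is 63 → Item 6.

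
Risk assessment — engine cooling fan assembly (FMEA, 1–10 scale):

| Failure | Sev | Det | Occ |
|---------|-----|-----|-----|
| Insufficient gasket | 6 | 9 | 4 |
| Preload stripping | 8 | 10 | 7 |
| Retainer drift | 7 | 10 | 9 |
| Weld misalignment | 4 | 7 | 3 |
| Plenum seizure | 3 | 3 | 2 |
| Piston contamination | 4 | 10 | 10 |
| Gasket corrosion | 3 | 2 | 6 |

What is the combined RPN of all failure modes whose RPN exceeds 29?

1926

RPN = Severity × Occurrence × Detection:
  Insufficient gasket: 6 × 4 × 9 = 216
  Preload stripping: 8 × 7 × 10 = 560
  Retainer drift: 7 × 9 × 10 = 630
  Weld misalignment: 4 × 3 × 7 = 84
  Plenum seizure: 3 × 2 × 3 = 18
  Piston contamination: 4 × 10 × 10 = 400
  Gasket corrosion: 3 × 6 × 2 = 36
RPN > 29: Insufficient gasket (216), Preload stripping (560), Retainer drift (630), Weld misalignment (84), Piston contamination (400), Gasket corrosion (36).
Sum: 216 + 560 + 630 + 84 + 400 + 36 = 1926.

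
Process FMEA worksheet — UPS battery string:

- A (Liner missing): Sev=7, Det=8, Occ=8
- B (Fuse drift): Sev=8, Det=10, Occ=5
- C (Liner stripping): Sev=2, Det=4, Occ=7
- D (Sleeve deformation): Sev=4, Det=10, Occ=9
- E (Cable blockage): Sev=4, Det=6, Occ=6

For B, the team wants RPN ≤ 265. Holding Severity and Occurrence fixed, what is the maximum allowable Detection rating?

B: S=8, O=5, D=10 → current RPN = 400.
Fixed product = 40. Need 40 × D ≤ 265, so D ≤ 265/40 = 6.62.
Maximum integer Detection rating = 6 (gives RPN 240; D=7 would give 280 > 265).

6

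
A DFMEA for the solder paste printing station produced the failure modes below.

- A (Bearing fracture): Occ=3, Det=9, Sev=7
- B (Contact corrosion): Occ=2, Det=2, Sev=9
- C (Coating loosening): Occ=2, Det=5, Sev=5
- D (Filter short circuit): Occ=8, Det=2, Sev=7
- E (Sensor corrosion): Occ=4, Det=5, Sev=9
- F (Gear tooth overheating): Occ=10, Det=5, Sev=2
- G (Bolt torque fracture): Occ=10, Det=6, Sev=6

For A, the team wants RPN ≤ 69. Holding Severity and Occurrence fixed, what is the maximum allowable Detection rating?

3

A: S=7, O=3, D=9 → current RPN = 189.
Fixed product = 21. Need 21 × D ≤ 69, so D ≤ 69/21 = 3.29.
Maximum integer Detection rating = 3 (gives RPN 63; D=4 would give 84 > 69).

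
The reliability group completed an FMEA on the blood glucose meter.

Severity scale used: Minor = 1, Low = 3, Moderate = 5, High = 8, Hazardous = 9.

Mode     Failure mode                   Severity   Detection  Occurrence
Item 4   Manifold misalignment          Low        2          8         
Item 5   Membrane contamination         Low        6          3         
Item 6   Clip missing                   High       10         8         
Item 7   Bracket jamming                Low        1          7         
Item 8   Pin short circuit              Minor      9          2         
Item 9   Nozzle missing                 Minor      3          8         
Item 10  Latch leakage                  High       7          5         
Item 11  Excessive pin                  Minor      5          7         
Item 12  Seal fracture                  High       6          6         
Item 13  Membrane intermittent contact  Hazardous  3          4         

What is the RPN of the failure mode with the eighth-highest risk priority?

RPN = Severity × Occurrence × Detection:
  Item 4: 3 × 8 × 2 = 48
  Item 5: 3 × 3 × 6 = 54
  Item 6: 8 × 8 × 10 = 640
  Item 7: 3 × 7 × 1 = 21
  Item 8: 1 × 2 × 9 = 18
  Item 9: 1 × 8 × 3 = 24
  Item 10: 8 × 5 × 7 = 280
  Item 11: 1 × 7 × 5 = 35
  Item 12: 8 × 6 × 6 = 288
  Item 13: 9 × 4 × 3 = 108
Sorted descending: 640, 288, 280, 108, 54, 48, 35, 24, 21, 18.
The eighth-highest RPN is 24 (Item 9).

24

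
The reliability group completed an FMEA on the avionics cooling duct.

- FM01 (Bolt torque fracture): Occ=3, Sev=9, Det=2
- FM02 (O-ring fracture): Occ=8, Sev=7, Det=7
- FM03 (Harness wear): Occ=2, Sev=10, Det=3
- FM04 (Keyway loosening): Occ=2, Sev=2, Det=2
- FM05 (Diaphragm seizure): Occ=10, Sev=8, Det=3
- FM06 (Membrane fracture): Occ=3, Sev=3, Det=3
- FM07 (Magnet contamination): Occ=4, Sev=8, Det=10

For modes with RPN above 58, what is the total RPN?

1012

RPN = Severity × Occurrence × Detection:
  FM01: 9 × 3 × 2 = 54
  FM02: 7 × 8 × 7 = 392
  FM03: 10 × 2 × 3 = 60
  FM04: 2 × 2 × 2 = 8
  FM05: 8 × 10 × 3 = 240
  FM06: 3 × 3 × 3 = 27
  FM07: 8 × 4 × 10 = 320
RPN > 58: FM02 (392), FM03 (60), FM05 (240), FM07 (320).
Sum: 392 + 60 + 240 + 320 = 1012.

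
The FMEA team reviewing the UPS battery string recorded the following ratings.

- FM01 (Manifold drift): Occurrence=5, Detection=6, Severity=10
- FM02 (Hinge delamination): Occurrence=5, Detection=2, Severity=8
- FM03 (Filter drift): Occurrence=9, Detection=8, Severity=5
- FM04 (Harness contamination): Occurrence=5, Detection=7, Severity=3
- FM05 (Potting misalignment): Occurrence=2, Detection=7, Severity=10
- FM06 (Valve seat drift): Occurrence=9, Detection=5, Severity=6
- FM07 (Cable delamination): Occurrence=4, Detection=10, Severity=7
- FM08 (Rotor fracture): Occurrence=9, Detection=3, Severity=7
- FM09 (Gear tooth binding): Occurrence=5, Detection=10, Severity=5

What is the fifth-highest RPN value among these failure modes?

RPN = Severity × Occurrence × Detection:
  FM01: 10 × 5 × 6 = 300
  FM02: 8 × 5 × 2 = 80
  FM03: 5 × 9 × 8 = 360
  FM04: 3 × 5 × 7 = 105
  FM05: 10 × 2 × 7 = 140
  FM06: 6 × 9 × 5 = 270
  FM07: 7 × 4 × 10 = 280
  FM08: 7 × 9 × 3 = 189
  FM09: 5 × 5 × 10 = 250
Sorted descending: 360, 300, 280, 270, 250, 189, 140, 105, 80.
The fifth-highest RPN is 250 (FM09).

250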